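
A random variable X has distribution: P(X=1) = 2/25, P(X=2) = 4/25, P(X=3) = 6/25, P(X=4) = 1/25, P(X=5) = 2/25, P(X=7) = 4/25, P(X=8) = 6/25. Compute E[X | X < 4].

P(X < 4) = 12/25.
Σ over the event: 1·2/25 + 2·4/25 + 3·6/25 = 28/25.
E[X | X < 4] = (28/25) / (12/25) = 7/3.

7/3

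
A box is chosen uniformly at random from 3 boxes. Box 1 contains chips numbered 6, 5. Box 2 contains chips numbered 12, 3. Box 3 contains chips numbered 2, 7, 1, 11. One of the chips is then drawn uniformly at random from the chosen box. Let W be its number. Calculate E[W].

E[W | box 1] = (6+5)/2 = 11/2.
E[W | box 2] = (12+3)/2 = 15/2.
E[W | box 3] = (2+7+1+11)/4 = 21/4.
By the law of total expectation,
E[W] = (1/3)·(11/2) + (1/3)·(15/2) + (1/3)·(21/4) = 73/12.

73/12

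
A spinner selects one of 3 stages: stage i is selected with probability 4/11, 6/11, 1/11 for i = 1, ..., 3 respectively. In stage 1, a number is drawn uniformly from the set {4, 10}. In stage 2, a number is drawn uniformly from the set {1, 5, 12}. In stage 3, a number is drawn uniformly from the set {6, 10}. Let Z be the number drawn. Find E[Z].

E[Z | stage 1] = (4+10)/2 = 7.
E[Z | stage 2] = (1+5+12)/3 = 6.
E[Z | stage 3] = (6+10)/2 = 8.
By the law of total expectation,
E[Z] = (4/11)·(7) + (6/11)·(6) + (1/11)·(8) = 72/11.

72/11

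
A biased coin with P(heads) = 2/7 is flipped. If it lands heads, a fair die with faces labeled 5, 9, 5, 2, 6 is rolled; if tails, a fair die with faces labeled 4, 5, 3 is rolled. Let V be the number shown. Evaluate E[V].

22/5

E[V | heads] = (5+9+5+2+6)/5 = 27/5.
E[V | tails] = (4+5+3)/3 = 4.
By the law of total expectation,
E[V] = (2/7)·(27/5) + (5/7)·(4) = 22/5.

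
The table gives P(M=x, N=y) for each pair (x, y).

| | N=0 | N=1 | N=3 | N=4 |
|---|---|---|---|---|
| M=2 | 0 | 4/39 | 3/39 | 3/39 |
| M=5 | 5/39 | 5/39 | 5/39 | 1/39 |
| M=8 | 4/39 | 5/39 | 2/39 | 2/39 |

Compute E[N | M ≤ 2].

5/2

P(M ≤ 2) = 10/39.
Σ N·P over the event = 1·(4/39) + 3·(3/39) + 4·(3/39) = 25/39.
E[N | M ≤ 2] = (25/39) / (10/39) = 5/2.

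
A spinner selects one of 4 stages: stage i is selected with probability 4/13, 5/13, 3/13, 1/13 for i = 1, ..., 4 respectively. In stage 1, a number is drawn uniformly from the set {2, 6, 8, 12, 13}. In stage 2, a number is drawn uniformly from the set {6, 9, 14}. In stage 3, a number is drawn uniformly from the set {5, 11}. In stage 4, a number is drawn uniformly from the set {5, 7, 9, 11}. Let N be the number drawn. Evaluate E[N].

1697/195

E[N | stage 1] = (2+6+8+12+13)/5 = 41/5.
E[N | stage 2] = (6+9+14)/3 = 29/3.
E[N | stage 3] = (5+11)/2 = 8.
E[N | stage 4] = (5+7+9+11)/4 = 8.
E[N] = (4/13)·(41/5) + (5/13)·(29/3) + (3/13)·(8) + (1/13)·(8) = 1697/195.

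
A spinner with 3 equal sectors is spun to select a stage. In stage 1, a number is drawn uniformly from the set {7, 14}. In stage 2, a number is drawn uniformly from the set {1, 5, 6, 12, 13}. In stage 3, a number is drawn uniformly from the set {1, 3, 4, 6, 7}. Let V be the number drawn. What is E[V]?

E[V | stage 1] = (7+14)/2 = 21/2.
E[V | stage 2] = (1+5+6+12+13)/5 = 37/5.
E[V | stage 3] = (1+3+4+6+7)/5 = 21/5.
E[V] = (1/3)·(21/2) + (1/3)·(37/5) + (1/3)·(21/5) = 221/30.

221/30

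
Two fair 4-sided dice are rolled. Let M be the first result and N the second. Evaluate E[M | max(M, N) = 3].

Outcomes with max(M, N) = 3: (1,3), (2,3), (3,1), (3,2), (3,3), each with probability 1/16.
E[M | max(M, N) = 3] = (1 + 2 + 3 + 3 + 3) / 5 = 12/5.

12/5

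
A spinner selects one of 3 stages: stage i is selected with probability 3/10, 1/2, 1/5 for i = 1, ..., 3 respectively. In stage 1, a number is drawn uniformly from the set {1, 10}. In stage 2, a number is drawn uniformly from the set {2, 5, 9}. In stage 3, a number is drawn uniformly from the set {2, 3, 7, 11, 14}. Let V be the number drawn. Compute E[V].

1739/300

E[V | stage 1] = (1+10)/2 = 11/2.
E[V | stage 2] = (2+5+9)/3 = 16/3.
E[V | stage 3] = (2+3+7+11+14)/5 = 37/5.
E[V] = (3/10)·(11/2) + (1/2)·(16/3) + (1/5)·(37/5) = 1739/300.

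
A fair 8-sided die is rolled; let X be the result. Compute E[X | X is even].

5

Given X is even, X is equally likely to be any of {2, 4, 6, 8}.
E[X | X is even] = (2 + 4 + 6 + 8) / 4 = 5.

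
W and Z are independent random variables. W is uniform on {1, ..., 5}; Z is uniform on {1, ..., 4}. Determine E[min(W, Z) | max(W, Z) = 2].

4/3

Outcomes with max(W, Z) = 2: (1,2), (2,1), (2,2), each with probability 1/20.
E[min(W, Z) | max(W, Z) = 2] = (1 + 1 + 2) / 3 = 4/3.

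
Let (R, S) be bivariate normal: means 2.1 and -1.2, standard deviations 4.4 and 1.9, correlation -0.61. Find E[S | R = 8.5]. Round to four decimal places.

-2.8858

For a bivariate normal, E[S | R=x] = μ_S + ρ·(σ_S/σ_R)·(x − μ_R).
E[S | R=8.5] = -1.2 + (-0.61)·(1.9/4.4)·(8.5 − (2.1)) = -1.2 + (-0.26341)·(6.4) = -2.8858.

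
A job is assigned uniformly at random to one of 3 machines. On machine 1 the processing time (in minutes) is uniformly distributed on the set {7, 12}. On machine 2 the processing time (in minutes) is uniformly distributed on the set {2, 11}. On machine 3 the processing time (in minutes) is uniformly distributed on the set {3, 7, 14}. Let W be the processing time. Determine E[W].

E[W | machine 1] = (7+12)/2 = 19/2.
E[W | machine 2] = (2+11)/2 = 13/2.
E[W | machine 3] = (3+7+14)/3 = 8.
By the law of total expectation,
E[W] = (1/3)·(19/2) + (1/3)·(13/2) + (1/3)·(8) = 8.

8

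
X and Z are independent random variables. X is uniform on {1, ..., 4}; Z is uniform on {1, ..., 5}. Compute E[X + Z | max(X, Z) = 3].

24/5

Outcomes with max(X, Z) = 3: (1,3), (2,3), (3,1), (3,2), (3,3), each with probability 1/20.
E[X + Z | max(X, Z) = 3] = (4 + 5 + 4 + 5 + 6) / 5 = 24/5.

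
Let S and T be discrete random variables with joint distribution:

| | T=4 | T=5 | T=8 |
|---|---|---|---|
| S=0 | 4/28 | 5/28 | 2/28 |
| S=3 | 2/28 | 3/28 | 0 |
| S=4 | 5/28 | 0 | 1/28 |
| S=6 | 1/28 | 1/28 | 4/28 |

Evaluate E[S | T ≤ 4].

8/3

P(T ≤ 4) = 3/7.
Σ S·P over the event = 0·(4/28) + 3·(2/28) + 4·(5/28) + 6·(1/28) = 8/7.
E[S | T ≤ 4] = (8/7) / (3/7) = 8/3.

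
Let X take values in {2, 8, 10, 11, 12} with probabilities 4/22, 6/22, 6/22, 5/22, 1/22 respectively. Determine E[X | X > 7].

P(X > 7) = 9/11.
Σ over the event: 8·3/11 + 10·3/11 + 11·5/22 + 12·1/22 = 175/22.
E[X | X > 7] = (175/22) / (9/11) = 175/18.

175/18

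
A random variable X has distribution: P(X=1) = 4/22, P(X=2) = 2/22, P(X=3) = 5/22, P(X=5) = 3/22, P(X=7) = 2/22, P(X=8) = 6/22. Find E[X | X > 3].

7

P(X > 3) = 1/2.
Σ over the event: 5·3/22 + 7·1/11 + 8·3/11 = 7/2.
E[X | X > 3] = (7/2) / (1/2) = 7.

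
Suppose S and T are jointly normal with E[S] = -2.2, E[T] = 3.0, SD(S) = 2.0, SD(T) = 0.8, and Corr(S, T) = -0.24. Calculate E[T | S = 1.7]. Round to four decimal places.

For a bivariate normal, E[T | S=x] = μ_T + ρ·(σ_T/σ_S)·(x − μ_S).
E[T | S=1.7] = 3.0 + (-0.24)·(0.8/2.0)·(1.7 − (-2.2)) = 3.0 + (-0.096)·(3.9) = 2.6256.

2.6256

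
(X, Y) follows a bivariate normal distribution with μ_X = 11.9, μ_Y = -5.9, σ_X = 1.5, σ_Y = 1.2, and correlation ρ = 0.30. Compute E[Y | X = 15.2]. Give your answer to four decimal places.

-5.1080

The regression of Y on X has slope ρ·σ_Y/σ_X and passes through (μ_X, μ_Y).
E[Y | X=15.2] = -5.9 + (0.30)·(1.2/1.5)·(15.2 − (11.9)) = -5.9 + (0.24)·(3.3) = -5.1080.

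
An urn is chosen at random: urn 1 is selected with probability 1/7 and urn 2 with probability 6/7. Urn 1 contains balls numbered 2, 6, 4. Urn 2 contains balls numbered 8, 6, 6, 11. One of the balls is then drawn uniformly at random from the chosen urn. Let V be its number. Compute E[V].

E[V | urn 1] = (2+6+4)/3 = 4.
E[V | urn 2] = (8+6+6+11)/4 = 31/4.
By the law of total expectation,
E[V] = (1/7)·(4) + (6/7)·(31/4) = 101/14.

101/14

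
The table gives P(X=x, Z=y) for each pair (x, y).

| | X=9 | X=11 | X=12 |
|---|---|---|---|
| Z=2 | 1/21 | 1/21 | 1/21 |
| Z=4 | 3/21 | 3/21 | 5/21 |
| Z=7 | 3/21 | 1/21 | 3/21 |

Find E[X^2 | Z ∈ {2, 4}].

836/7

P(Z ∈ {2, 4}) = 2/3.
Σ X^2·P over the event = 81·(1/21) + 81·(3/21) + 121·(1/21) + 121·(3/21) + 144·(1/21) + 144·(5/21) = 1672/21.
E[X^2 | Z ∈ {2, 4}] = (1672/21) / (2/3) = 836/7.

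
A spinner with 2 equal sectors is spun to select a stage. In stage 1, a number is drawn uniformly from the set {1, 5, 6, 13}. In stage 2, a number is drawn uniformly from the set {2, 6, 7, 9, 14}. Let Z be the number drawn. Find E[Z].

E[Z | stage 1] = (1+5+6+13)/4 = 25/4.
E[Z | stage 2] = (2+6+7+9+14)/5 = 38/5.
E[Z] = (1/2)·(25/4) + (1/2)·(38/5) = 277/40.

277/40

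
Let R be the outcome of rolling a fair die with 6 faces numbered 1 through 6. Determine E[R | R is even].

4

Given R is even, R is equally likely to be any of {2, 4, 6}.
E[R | R is even] = (2 + 4 + 6) / 3 = 4.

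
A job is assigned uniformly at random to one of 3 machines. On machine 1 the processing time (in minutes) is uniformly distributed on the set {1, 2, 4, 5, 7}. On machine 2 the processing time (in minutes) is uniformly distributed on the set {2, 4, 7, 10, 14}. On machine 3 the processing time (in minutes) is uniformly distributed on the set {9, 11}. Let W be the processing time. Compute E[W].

E[W | machine 1] = (1+2+4+5+7)/5 = 19/5.
E[W | machine 2] = (2+4+7+10+14)/5 = 37/5.
E[W | machine 3] = (9+11)/2 = 10.
By the law of total expectation,
E[W] = (1/3)·(19/5) + (1/3)·(37/5) + (1/3)·(10) = 106/15.

106/15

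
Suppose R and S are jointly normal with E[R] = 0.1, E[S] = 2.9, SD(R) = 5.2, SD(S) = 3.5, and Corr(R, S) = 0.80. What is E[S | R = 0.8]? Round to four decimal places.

3.2769

The regression of S on R has slope ρ·σ_S/σ_R and passes through (μ_R, μ_S).
E[S | R=0.8] = 2.9 + (0.80)·(3.5/5.2)·(0.8 − (0.1)) = 2.9 + (0.53846)·(0.7) = 3.2769.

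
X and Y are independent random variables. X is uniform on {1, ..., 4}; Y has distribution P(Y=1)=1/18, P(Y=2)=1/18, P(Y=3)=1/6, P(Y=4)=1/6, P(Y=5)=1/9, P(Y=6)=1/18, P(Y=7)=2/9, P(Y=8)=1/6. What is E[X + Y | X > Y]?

P(X > Y) = 1/9.
Summing (X+Y)·P(x,y) over outcomes with X > Y gives 11/18.
E[X + Y | X > Y] = (11/18) / (1/9) = 11/2.

11/2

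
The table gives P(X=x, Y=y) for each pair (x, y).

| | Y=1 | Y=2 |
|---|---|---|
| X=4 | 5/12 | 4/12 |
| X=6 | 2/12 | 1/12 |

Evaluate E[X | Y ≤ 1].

P(Y ≤ 1) = 7/12.
Σ X·P over the event = 4·(5/12) + 6·(2/12) = 8/3.
E[X | Y ≤ 1] = (8/3) / (7/12) = 32/7.

32/7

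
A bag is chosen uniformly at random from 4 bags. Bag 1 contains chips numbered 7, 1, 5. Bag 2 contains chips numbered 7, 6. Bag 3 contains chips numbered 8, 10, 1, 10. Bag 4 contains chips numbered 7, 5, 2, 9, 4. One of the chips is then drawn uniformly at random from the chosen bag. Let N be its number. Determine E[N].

E[N | bag 1] = (7+1+5)/3 = 13/3.
E[N | bag 2] = (7+6)/2 = 13/2.
E[N | bag 3] = (8+10+1+10)/4 = 29/4.
E[N | bag 4] = (7+5+2+9+4)/5 = 27/5.
By the law of total expectation,
E[N] = (1/4)·(13/3) + (1/4)·(13/2) + (1/4)·(29/4) + (1/4)·(27/5) = 1409/240.

1409/240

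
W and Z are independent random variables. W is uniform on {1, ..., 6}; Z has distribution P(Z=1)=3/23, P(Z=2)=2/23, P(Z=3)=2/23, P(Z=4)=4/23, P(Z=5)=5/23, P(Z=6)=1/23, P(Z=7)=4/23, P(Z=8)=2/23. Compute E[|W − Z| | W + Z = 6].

P(W + Z = 6) = 8/69.
Summing |W−Z|·P(x,y) over outcomes with W + Z = 6 gives 22/69.
E[|W − Z| | W + Z = 6] = (22/69) / (8/69) = 11/4.

11/4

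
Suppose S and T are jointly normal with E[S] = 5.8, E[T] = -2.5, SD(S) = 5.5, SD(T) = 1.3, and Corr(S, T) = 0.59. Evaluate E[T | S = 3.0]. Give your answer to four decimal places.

For a bivariate normal, E[T | S=x] = μ_T + ρ·(σ_T/σ_S)·(x − μ_S).
E[T | S=3.0] = -2.5 + (0.59)·(1.3/5.5)·(3.0 − (5.8)) = -2.5 + (0.13945)·(-2.8) = -2.8905.

-2.8905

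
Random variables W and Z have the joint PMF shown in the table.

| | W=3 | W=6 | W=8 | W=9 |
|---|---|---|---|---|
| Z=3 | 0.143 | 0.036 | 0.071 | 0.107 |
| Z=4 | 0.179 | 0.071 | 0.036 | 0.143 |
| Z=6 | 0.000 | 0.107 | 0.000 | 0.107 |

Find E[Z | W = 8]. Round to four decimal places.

P(W = 8) = 0.107.
Summing Z·P(W=x,Z=y) over the conditioning event gives 0.357.
E[Z | W = 8] = (0.357) / (0.107) = 3.3364.

3.3364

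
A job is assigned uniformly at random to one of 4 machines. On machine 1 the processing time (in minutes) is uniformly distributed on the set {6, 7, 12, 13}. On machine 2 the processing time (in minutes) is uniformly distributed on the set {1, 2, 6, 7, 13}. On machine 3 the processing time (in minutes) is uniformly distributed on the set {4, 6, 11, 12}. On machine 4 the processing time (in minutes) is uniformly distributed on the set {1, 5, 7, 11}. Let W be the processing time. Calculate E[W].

591/80

E[W | machine 1] = (6+7+12+13)/4 = 19/2.
E[W | machine 2] = (1+2+6+7+13)/5 = 29/5.
E[W | machine 3] = (4+6+11+12)/4 = 33/4.
E[W | machine 4] = (1+5+7+11)/4 = 6.
By the law of total expectation,
E[W] = (1/4)·(19/2) + (1/4)·(29/5) + (1/4)·(33/4) + (1/4)·(6) = 591/80.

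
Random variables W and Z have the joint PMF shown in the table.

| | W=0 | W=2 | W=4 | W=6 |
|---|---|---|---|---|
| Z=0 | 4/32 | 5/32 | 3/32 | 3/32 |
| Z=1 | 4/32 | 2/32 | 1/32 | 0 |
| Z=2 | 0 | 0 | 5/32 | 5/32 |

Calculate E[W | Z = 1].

8/7

P(Z = 1) = 7/32.
Σ W·P over the event = 0·(4/32) + 2·(2/32) + 4·(1/32) = 1/4.
E[W | Z = 1] = (1/4) / (7/32) = 8/7.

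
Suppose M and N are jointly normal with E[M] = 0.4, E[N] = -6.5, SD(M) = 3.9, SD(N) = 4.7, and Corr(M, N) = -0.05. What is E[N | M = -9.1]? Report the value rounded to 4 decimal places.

-5.9276

E[N | M=x] = μ_N + ρ(σ_N/σ_M)(x − μ_M) for jointly normal variables.
E[N | M=-9.1] = -6.5 + (-0.05)·(4.7/3.9)·(-9.1 − (0.4)) = -6.5 + (-0.060256)·(-9.5) = -5.9276.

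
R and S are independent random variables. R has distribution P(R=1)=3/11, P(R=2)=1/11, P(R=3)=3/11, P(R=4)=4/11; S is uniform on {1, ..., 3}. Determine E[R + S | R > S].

P(R > S) = 19/33.
Summing (R+S)·P(x,y) over outcomes with R > S gives 34/11.
E[R + S | R > S] = (34/11) / (19/33) = 102/19.

102/19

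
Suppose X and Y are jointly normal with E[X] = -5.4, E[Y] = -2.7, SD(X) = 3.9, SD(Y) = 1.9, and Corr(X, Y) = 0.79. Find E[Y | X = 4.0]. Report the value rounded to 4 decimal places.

The regression of Y on X has slope ρ·σ_Y/σ_X and passes through (μ_X, μ_Y).
E[Y | X=4.0] = -2.7 + (0.79)·(1.9/3.9)·(4.0 − (-5.4)) = -2.7 + (0.38487)·(9.4) = 0.9178.

0.9178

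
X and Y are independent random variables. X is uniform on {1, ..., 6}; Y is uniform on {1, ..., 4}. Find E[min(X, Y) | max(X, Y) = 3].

P(max(X, Y) = 3) = 5/24.
Summing min(X,Y)·P(x,y) over outcomes with max(X, Y) = 3 gives 3/8.
E[min(X, Y) | max(X, Y) = 3] = (3/8) / (5/24) = 9/5.

9/5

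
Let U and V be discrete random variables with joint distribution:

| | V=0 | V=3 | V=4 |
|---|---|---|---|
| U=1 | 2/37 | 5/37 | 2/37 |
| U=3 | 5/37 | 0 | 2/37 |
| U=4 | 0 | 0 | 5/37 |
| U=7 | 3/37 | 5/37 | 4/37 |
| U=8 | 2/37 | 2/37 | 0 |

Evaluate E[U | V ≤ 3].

55/12

P(V ≤ 3) = 24/37.
Σ U·P over the event = 1·(2/37) + 1·(5/37) + 3·(5/37) + 7·(3/37) + 7·(5/37) + 8·(2/37) + 8·(2/37) = 110/37.
E[U | V ≤ 3] = (110/37) / (24/37) = 55/12.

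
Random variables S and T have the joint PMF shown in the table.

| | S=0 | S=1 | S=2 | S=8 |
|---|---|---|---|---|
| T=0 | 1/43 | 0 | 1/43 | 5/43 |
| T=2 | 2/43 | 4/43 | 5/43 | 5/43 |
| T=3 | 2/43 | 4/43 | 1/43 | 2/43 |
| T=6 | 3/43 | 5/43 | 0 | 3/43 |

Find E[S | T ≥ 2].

P(T ≥ 2) = 36/43.
Summing S·P(S=x,T=y) over the conditioning event gives 105/43.
E[S | T ≥ 2] = (105/43) / (36/43) = 35/12.

35/12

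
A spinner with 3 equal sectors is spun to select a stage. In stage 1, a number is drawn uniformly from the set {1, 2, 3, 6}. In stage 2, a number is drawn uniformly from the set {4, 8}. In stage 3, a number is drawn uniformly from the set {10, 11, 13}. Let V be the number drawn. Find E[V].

61/9

E[V | stage 1] = (1+2+3+6)/4 = 3.
E[V | stage 2] = (4+8)/2 = 6.
E[V | stage 3] = (10+11+13)/3 = 34/3.
E[V] = (1/3)·(3) + (1/3)·(6) + (1/3)·(34/3) = 61/9.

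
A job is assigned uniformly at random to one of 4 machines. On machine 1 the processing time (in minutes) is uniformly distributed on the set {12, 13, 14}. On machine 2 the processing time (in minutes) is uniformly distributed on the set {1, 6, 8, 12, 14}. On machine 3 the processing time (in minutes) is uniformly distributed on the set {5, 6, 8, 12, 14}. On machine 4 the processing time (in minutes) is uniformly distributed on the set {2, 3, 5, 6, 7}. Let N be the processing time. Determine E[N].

87/10

E[N | machine 1] = (12+13+14)/3 = 13.
E[N | machine 2] = (1+6+8+12+14)/5 = 41/5.
E[N | machine 3] = (5+6+8+12+14)/5 = 9.
E[N | machine 4] = (2+3+5+6+7)/5 = 23/5.
E[N] = (1/4)·(13) + (1/4)·(41/5) + (1/4)·(9) + (1/4)·(23/5) = 87/10.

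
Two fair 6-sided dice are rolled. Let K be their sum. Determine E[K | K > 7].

28/3

P(K > 7) = 5/12.
Σ over the event: 8·5/36 + 9·1/9 + 10·1/12 + 11·1/18 + 12·1/36 = 35/9.
E[K | K > 7] = (35/9) / (5/12) = 28/3.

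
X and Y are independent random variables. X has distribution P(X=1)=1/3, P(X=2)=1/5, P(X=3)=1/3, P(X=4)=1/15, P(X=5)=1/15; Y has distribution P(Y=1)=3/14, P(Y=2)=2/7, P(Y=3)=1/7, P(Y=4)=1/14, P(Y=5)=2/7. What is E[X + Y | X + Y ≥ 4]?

494/83

P(X + Y ≥ 4) = 83/105.
Summing (X+Y)·P(x,y) over outcomes with X + Y ≥ 4 gives 494/105.
E[X + Y | X + Y ≥ 4] = (494/105) / (83/105) = 494/83.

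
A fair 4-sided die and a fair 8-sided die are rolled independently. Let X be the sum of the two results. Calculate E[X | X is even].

P(X is even) = 1/2.
Σ over the event: 2·1/32 + 4·3/32 + 6·1/8 + 8·1/8 + 10·3/32 + 12·1/32 = 7/2.
E[X | X is even] = (7/2) / (1/2) = 7.

7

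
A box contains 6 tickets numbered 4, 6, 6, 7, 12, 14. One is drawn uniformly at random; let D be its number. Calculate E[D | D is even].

P(D is even) = 5/6.
Σ over the event: 4·1/6 + 6·1/3 + 12·1/6 + 14·1/6 = 7.
E[D | D is even] = (7) / (5/6) = 42/5.

42/5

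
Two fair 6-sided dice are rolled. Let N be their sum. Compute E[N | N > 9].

P(N > 9) = 1/6.
Σ over the event: 10·1/12 + 11·1/18 + 12·1/36 = 16/9.
E[N | N > 9] = (16/9) / (1/6) = 32/3.

32/3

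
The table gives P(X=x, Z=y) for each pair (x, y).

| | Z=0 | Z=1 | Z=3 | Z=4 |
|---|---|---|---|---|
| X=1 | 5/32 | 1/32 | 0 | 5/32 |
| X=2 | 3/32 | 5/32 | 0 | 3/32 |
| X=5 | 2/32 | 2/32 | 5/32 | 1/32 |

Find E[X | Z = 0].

P(Z = 0) = 5/16.
Σ X·P over the event = 1·(5/32) + 2·(3/32) + 5·(2/32) = 21/32.
E[X | Z = 0] = (21/32) / (5/16) = 21/10.

21/10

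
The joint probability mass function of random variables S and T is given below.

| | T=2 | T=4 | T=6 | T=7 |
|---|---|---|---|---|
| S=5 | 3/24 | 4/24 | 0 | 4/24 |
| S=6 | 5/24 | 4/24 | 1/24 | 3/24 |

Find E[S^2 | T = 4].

P(T = 4) = 1/3.
Σ S^2·P over the event = 25·(4/24) + 36·(4/24) = 61/6.
E[S^2 | T = 4] = (61/6) / (1/3) = 61/2.

61/2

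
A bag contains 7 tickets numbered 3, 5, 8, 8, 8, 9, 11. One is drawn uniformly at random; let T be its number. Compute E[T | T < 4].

3

P(T < 4) = 1/7.
Σ over the event: 3·1/7 = 3/7.
E[T | T < 4] = (3/7) / (1/7) = 3.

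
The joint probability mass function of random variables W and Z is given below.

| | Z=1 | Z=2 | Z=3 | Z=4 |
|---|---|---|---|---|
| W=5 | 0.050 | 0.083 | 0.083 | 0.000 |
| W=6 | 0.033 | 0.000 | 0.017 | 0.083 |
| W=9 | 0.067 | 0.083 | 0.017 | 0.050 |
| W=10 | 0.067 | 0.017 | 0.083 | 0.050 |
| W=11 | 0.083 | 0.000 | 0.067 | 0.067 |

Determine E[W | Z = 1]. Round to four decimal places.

P(Z = 1) = 0.300.
Σ W·P over the event = 5·(0.050) + 6·(0.033) + 9·(0.067) + 10·(0.067) + 11·(0.083) = 2.634.
E[W | Z = 1] = (2.634) / (0.300) = 8.7800.

8.7800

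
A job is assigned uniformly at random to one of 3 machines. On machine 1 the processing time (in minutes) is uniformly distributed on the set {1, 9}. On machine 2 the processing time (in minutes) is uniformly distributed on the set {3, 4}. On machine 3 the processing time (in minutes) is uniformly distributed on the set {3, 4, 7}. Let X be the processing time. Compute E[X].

E[X | machine 1] = (1+9)/2 = 5.
E[X | machine 2] = (3+4)/2 = 7/2.
E[X | machine 3] = (3+4+7)/3 = 14/3.
By the law of total expectation,
E[X] = (1/3)·(5) + (1/3)·(7/2) + (1/3)·(14/3) = 79/18.

79/18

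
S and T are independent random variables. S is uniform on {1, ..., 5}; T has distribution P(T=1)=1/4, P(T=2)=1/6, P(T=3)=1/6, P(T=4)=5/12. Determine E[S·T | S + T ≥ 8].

P(S + T ≥ 8) = 1/5.
Summing ST·P(x,y) over outcomes with S + T ≥ 8 gives 7/2.
E[S·T | S + T ≥ 8] = (7/2) / (1/5) = 35/2.

35/2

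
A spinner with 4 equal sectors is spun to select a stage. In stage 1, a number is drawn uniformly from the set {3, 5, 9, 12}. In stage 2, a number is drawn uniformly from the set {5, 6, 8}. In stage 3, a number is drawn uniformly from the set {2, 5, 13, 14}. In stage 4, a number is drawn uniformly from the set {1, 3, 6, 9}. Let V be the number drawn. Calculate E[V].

161/24

E[V | stage 1] = (3+5+9+12)/4 = 29/4.
E[V | stage 2] = (5+6+8)/3 = 19/3.
E[V | stage 3] = (2+5+13+14)/4 = 17/2.
E[V | stage 4] = (1+3+6+9)/4 = 19/4.
E[V] = (1/4)·(29/4) + (1/4)·(19/3) + (1/4)·(17/2) + (1/4)·(19/4) = 161/24.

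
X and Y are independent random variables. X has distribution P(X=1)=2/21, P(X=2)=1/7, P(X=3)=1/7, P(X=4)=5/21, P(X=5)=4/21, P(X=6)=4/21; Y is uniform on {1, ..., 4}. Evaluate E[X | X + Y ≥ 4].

314/77

P(X + Y ≥ 4) = 11/12.
Summing X·P(x,y) over outcomes with X + Y ≥ 4 gives 157/42.
E[X | X + Y ≥ 4] = (157/42) / (11/12) = 314/77.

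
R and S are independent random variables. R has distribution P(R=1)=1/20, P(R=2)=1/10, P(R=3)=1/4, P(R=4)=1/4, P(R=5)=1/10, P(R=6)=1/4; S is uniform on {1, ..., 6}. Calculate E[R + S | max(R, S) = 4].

P(max(R, S) = 4) = 7/30.
Summing (R+S)·P(x,y) over outcomes with max(R, S) = 4 gives 91/60.
E[R + S | max(R, S) = 4] = (91/60) / (7/30) = 13/2.

13/2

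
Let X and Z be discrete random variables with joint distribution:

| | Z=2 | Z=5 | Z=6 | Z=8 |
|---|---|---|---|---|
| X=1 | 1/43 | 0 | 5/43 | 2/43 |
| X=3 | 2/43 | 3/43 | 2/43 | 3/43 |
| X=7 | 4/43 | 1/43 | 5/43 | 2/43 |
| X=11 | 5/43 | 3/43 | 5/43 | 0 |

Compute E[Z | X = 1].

P(X = 1) = 8/43.
Σ Z·P over the event = 2·(1/43) + 6·(5/43) + 8·(2/43) = 48/43.
E[Z | X = 1] = (48/43) / (8/43) = 6.

6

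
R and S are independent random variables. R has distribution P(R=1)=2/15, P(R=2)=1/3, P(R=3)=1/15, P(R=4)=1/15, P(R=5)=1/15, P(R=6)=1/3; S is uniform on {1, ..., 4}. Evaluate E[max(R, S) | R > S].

P(R > S) = 17/30.
Summing max(R,S)·P(x,y) over outcomes with R > S gives 14/5.
E[max(R, S) | R > S] = (14/5) / (17/30) = 84/17.

84/17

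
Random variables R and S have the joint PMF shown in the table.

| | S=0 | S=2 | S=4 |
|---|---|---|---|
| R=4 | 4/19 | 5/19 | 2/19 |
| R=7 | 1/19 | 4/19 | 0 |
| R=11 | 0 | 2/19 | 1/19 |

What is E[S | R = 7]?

8/5

P(R = 7) = 5/19.
Σ S·P over the event = 0·(1/19) + 2·(4/19) = 8/19.
E[S | R = 7] = (8/19) / (5/19) = 8/5.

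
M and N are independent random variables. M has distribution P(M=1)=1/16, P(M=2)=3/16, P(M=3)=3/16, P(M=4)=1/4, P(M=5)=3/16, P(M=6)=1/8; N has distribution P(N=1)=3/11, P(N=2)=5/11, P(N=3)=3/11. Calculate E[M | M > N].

563/132

P(M > N) = 3/4.
Summing M·P(x,y) over outcomes with M > N gives 563/176.
E[M | M > N] = (563/176) / (3/4) = 563/132.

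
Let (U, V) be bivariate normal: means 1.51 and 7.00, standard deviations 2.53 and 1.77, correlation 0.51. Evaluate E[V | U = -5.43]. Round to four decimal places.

4.5238

The regression of V on U has slope ρ·σ_V/σ_U and passes through (μ_U, μ_V).
E[V | U=-5.43] = 7.00 + (0.51)·(1.77/2.53)·(-5.43 − (1.51)) = 7.00 + (0.3568)·(-6.94) = 4.5238.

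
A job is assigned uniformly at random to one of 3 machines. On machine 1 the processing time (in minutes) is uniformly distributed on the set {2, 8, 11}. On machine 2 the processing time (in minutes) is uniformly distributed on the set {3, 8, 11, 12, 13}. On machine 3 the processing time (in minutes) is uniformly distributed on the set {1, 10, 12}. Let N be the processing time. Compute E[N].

E[N | machine 1] = (2+8+11)/3 = 7.
E[N | machine 2] = (3+8+11+12+13)/5 = 47/5.
E[N | machine 3] = (1+10+12)/3 = 23/3.
E[N] = (1/3)·(7) + (1/3)·(47/5) + (1/3)·(23/3) = 361/45.

361/45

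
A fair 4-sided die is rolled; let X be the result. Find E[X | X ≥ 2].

Given X ≥ 2, X is equally likely to be any of {2, 3, 4}.
E[X | X ≥ 2] = (2 + 3 + 4) / 3 = 3.

3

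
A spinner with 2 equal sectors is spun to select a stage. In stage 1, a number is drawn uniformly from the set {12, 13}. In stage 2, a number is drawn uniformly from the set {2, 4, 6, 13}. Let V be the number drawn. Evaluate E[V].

75/8

E[V | stage 1] = (12+13)/2 = 25/2.
E[V | stage 2] = (2+4+6+13)/4 = 25/4.
E[V] = (1/2)·(25/2) + (1/2)·(25/4) = 75/8.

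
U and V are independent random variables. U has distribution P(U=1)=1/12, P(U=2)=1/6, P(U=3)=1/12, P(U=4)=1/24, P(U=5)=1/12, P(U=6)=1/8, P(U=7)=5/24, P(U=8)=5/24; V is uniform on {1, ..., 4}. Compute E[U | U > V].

P(U > V) = 71/96.
Summing U·P(x,y) over outcomes with U > V gives 37/8.
E[U | U > V] = (37/8) / (71/96) = 444/71.

444/71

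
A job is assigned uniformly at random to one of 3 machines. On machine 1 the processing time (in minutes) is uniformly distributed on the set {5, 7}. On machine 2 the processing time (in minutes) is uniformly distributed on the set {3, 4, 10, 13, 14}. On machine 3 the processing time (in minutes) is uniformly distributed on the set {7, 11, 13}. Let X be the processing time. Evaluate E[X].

E[X | machine 1] = (5+7)/2 = 6.
E[X | machine 2] = (3+4+10+13+14)/5 = 44/5.
E[X | machine 3] = (7+11+13)/3 = 31/3.
E[X] = (1/3)·(6) + (1/3)·(44/5) + (1/3)·(31/3) = 377/45.

377/45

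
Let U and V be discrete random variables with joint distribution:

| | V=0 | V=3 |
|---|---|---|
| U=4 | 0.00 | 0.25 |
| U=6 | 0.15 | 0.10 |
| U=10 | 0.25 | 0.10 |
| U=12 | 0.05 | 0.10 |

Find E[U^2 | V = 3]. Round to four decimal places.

P(V = 3) = 0.55.
Σ U^2·P over the event = 16·(0.25) + 36·(0.10) + 100·(0.10) + 144·(0.10) = 32.00.
E[U^2 | V = 3] = (32.00) / (0.55) = 58.1818.

58.1818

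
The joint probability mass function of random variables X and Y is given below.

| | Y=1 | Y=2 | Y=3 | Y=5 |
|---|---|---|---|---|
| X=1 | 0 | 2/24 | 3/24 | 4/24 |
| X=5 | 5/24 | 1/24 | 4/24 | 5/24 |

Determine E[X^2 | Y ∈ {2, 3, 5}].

P(Y ∈ {2, 3, 5}) = 19/24.
Summing X^2·P(X=x,Y=y) over the conditioning event gives 259/24.
E[X^2 | Y ∈ {2, 3, 5}] = (259/24) / (19/24) = 259/19.

259/19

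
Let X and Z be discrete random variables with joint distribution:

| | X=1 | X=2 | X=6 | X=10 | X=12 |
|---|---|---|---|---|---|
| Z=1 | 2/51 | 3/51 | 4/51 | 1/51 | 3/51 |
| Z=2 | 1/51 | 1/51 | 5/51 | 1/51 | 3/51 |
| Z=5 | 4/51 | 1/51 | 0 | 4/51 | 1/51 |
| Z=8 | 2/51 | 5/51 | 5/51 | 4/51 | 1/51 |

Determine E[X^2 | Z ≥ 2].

2015/38

P(Z ≥ 2) = 38/51.
Summing X^2·P(X=x,Z=y) over the conditioning event gives 2015/51.
E[X^2 | Z ≥ 2] = (2015/51) / (38/51) = 2015/38.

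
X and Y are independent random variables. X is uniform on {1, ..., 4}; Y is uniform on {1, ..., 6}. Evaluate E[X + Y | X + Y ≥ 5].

62/9

P(X + Y ≥ 5) = 3/4.
Summing (X+Y)·P(x,y) over outcomes with X + Y ≥ 5 gives 31/6.
E[X + Y | X + Y ≥ 5] = (31/6) / (3/4) = 62/9.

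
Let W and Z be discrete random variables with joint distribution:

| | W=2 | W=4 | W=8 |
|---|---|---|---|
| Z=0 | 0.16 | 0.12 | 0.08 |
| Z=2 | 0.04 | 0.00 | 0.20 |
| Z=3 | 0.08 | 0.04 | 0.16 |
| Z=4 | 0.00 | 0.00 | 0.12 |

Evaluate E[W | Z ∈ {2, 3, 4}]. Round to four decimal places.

6.6250

P(Z ∈ {2, 3, 4}) = 0.64.
Σ W·P over the event = 2·(0.04) + 2·(0.08) + 4·(0.04) + 8·(0.20) + 8·(0.16) + 8·(0.12) = 4.24.
E[W | Z ∈ {2, 3, 4}] = (4.24) / (0.64) = 6.6250.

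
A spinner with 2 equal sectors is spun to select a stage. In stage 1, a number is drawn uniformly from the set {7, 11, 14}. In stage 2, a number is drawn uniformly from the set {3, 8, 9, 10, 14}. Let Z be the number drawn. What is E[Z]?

146/15

E[Z | stage 1] = (7+11+14)/3 = 32/3.
E[Z | stage 2] = (3+8+9+10+14)/5 = 44/5.
By the law of total expectation,
E[Z] = (1/2)·(32/3) + (1/2)·(44/5) = 146/15.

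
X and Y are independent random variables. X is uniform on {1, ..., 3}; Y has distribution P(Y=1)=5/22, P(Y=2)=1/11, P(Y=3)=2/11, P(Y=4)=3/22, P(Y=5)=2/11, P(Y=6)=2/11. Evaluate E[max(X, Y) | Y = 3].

3

P(Y = 3) = 2/11.
Summing max(X,Y)·P(x,y) over outcomes with Y = 3 gives 6/11.
E[max(X, Y) | Y = 3] = (6/11) / (2/11) = 3.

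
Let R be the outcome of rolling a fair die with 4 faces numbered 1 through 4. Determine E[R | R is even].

Given R is even, R is equally likely to be any of {2, 4}.
E[R | R is even] = (2 + 4) / 2 = 3.

3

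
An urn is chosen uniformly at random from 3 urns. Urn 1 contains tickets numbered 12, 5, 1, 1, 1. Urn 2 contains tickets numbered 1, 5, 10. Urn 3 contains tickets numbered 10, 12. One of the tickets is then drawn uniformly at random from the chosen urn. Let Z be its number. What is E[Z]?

E[Z | urn 1] = (12+5+1+1+1)/5 = 4.
E[Z | urn 2] = (1+5+10)/3 = 16/3.
E[Z | urn 3] = (10+12)/2 = 11.
By the law of total expectation,
E[Z] = (1/3)·(4) + (1/3)·(16/3) + (1/3)·(11) = 61/9.

61/9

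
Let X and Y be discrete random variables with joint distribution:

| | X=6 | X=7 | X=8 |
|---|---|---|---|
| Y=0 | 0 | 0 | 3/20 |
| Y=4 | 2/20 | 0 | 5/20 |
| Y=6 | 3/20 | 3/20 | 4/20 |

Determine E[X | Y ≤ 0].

P(Y ≤ 0) = 3/20.
Σ X·P over the event = 8·(3/20) = 6/5.
E[X | Y ≤ 0] = (6/5) / (3/20) = 8.

8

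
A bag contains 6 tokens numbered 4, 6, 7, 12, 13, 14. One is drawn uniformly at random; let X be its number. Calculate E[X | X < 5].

4

P(X < 5) = 1/6.
Σ over the event: 4·1/6 = 2/3.
E[X | X < 5] = (2/3) / (1/6) = 4.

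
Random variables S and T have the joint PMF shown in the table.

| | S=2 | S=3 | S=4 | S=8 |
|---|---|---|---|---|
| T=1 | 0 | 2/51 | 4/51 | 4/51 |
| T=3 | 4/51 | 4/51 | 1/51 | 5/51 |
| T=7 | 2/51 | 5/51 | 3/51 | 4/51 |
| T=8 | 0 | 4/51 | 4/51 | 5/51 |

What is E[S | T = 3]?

P(T = 3) = 14/51.
Σ S·P over the event = 2·(4/51) + 3·(4/51) + 4·(1/51) + 8·(5/51) = 64/51.
E[S | T = 3] = (64/51) / (14/51) = 32/7.

32/7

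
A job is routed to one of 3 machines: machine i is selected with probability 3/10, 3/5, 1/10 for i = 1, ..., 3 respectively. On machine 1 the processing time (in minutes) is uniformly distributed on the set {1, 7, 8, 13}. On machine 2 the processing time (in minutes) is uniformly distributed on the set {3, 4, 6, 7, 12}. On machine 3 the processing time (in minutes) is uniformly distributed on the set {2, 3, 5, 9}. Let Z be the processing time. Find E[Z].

649/100

E[Z | machine 1] = (1+7+8+13)/4 = 29/4.
E[Z | machine 2] = (3+4+6+7+12)/5 = 32/5.
E[Z | machine 3] = (2+3+5+9)/4 = 19/4.
By the law of total expectation,
E[Z] = (3/10)·(29/4) + (3/5)·(32/5) + (1/10)·(19/4) = 649/100.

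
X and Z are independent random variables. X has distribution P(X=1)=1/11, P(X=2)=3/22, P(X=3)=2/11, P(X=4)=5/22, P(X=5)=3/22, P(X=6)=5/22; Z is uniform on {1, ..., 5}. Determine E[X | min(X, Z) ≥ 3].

77/17

P(min(X, Z) ≥ 3) = 51/110.
Summing X·P(x,y) over outcomes with min(X, Z) ≥ 3 gives 21/10.
E[X | min(X, Z) ≥ 3] = (21/10) / (51/110) = 77/17.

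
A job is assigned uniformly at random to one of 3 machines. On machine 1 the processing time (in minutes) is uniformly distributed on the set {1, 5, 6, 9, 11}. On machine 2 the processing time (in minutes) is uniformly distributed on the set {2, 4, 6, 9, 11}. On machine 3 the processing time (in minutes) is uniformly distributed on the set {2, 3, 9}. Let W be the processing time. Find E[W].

E[W | machine 1] = (1+5+6+9+11)/5 = 32/5.
E[W | machine 2] = (2+4+6+9+11)/5 = 32/5.
E[W | machine 3] = (2+3+9)/3 = 14/3.
E[W] = (1/3)·(32/5) + (1/3)·(32/5) + (1/3)·(14/3) = 262/45.

262/45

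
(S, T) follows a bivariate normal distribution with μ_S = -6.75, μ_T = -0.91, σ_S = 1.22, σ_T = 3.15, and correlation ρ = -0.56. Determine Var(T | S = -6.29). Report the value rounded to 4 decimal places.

The conditional variance in a bivariate normal is σ_T²(1 − ρ²), independent of x.
Var(T | S=-6.29) = (3.15)²·(1 − (-0.56)²) = 9.9225·0.6864 = 6.8108.

6.8108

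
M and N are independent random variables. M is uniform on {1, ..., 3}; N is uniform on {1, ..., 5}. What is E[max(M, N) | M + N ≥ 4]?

P(M + N ≥ 4) = 4/5.
Summing max(M,N)·P(x,y) over outcomes with M + N ≥ 4 gives 44/15.
E[max(M, N) | M + N ≥ 4] = (44/15) / (4/5) = 11/3.

11/3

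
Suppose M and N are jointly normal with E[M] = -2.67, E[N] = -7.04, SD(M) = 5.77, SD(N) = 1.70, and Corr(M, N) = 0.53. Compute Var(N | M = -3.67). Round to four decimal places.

2.0782

For a bivariate normal, Var(N | M=x) = σ_N²(1 − ρ²).
Var(N | M=-3.67) = (1.70)²·(1 − (0.53)²) = 2.89·0.7191 = 2.0782.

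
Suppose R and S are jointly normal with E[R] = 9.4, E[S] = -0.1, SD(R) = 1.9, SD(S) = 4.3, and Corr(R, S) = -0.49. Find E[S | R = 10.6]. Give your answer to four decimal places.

-1.4307

For a bivariate normal, E[S | R=x] = μ_S + ρ·(σ_S/σ_R)·(x − μ_R).
E[S | R=10.6] = -0.1 + (-0.49)·(4.3/1.9)·(10.6 − (9.4)) = -0.1 + (-1.1089)·(1.2) = -1.4307.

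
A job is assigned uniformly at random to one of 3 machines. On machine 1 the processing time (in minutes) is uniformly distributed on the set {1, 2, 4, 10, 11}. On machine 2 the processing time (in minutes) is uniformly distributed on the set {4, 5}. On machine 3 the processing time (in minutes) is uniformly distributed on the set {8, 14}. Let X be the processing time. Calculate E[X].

211/30

E[X | machine 1] = (1+2+4+10+11)/5 = 28/5.
E[X | machine 2] = (4+5)/2 = 9/2.
E[X | machine 3] = (8+14)/2 = 11.
By the law of total expectation,
E[X] = (1/3)·(28/5) + (1/3)·(9/2) + (1/3)·(11) = 211/30.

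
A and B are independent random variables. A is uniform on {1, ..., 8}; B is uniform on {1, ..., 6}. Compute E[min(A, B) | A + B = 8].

P(A + B = 8) = 1/8.
Summing min(A,B)·P(x,y) over outcomes with A + B = 8 gives 5/16.
E[min(A, B) | A + B = 8] = (5/16) / (1/8) = 5/2.

5/2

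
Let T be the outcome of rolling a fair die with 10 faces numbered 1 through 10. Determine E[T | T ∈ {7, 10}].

17/2

P(T ∈ {7, 10}) = 1/5.
Σ over the event: 7·1/10 + 10·1/10 = 17/10.
E[T | T ∈ {7, 10}] = (17/10) / (1/5) = 17/2.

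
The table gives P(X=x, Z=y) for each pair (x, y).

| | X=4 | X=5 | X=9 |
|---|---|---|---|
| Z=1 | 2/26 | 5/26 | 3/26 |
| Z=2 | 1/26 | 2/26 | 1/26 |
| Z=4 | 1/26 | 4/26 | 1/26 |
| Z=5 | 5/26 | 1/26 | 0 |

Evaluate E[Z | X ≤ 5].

3

P(X ≤ 5) = 21/26.
Σ Z·P over the event = 1·(2/26) + 2·(1/26) + 4·(1/26) + 5·(5/26) + 1·(5/26) + 2·(2/26) + 4·(4/26) + 5·(1/26) = 63/26.
E[Z | X ≤ 5] = (63/26) / (21/26) = 3.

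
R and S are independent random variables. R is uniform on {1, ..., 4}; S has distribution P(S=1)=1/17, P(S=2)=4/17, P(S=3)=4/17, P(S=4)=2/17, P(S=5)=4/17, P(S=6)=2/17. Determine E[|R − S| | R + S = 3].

P(R + S = 3) = 5/68.
Summing |R−S|·P(x,y) over outcomes with R + S = 3 gives 5/68.
E[|R − S| | R + S = 3] = (5/68) / (5/68) = 1.

1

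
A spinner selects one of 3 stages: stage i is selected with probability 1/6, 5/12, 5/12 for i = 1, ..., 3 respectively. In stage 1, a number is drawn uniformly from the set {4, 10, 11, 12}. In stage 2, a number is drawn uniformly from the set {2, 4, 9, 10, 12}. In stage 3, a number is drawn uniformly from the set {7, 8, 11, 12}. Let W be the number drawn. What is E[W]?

103/12

E[W | stage 1] = (4+10+11+12)/4 = 37/4.
E[W | stage 2] = (2+4+9+10+12)/5 = 37/5.
E[W | stage 3] = (7+8+11+12)/4 = 19/2.
E[W] = (1/6)·(37/4) + (5/12)·(37/5) + (5/12)·(19/2) = 103/12.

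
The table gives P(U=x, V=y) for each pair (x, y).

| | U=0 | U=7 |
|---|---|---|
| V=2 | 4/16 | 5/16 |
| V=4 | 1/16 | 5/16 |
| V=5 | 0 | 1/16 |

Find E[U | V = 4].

P(V = 4) = 3/8.
Σ U·P over the event = 0·(1/16) + 7·(5/16) = 35/16.
E[U | V = 4] = (35/16) / (3/8) = 35/6.

35/6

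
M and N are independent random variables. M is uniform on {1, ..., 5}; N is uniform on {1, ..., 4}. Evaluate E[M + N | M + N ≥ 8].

25/3

P(M + N ≥ 8) = 3/20.
Summing (M+N)·P(x,y) over outcomes with M + N ≥ 8 gives 5/4.
E[M + N | M + N ≥ 8] = (5/4) / (3/20) = 25/3.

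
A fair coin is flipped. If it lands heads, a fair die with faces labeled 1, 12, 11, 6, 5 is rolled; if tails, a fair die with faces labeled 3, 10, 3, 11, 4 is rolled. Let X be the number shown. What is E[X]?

33/5

E[X | heads] = (1+12+11+6+5)/5 = 7.
E[X | tails] = (3+10+3+11+4)/5 = 31/5.
By the law of total expectation,
E[X] = (1/2)·(7) + (1/2)·(31/5) = 33/5.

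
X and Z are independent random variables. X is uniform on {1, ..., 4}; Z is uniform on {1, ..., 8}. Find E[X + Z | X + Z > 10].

34/3

P(X + Z > 10) = 3/32.
Summing (X+Z)·P(x,y) over outcomes with X + Z > 10 gives 17/16.
E[X + Z | X + Z > 10] = (17/16) / (3/32) = 34/3.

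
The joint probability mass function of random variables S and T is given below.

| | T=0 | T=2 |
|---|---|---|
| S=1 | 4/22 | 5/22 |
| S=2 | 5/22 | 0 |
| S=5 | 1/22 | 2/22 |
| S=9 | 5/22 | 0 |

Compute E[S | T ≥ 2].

P(T ≥ 2) = 7/22.
Summing S·P(S=x,T=y) over the conditioning event gives 15/22.
E[S | T ≥ 2] = (15/22) / (7/22) = 15/7.

15/7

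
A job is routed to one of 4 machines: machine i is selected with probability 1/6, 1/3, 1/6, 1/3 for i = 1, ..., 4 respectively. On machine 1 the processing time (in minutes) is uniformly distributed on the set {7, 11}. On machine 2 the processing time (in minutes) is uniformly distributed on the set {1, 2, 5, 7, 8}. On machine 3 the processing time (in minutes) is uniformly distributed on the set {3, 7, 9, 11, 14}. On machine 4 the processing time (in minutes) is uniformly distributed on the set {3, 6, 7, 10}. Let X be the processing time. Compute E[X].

20/3

E[X | machine 1] = (7+11)/2 = 9.
E[X | machine 2] = (1+2+5+7+8)/5 = 23/5.
E[X | machine 3] = (3+7+9+11+14)/5 = 44/5.
E[X | machine 4] = (3+6+7+10)/4 = 13/2.
By the law of total expectation,
E[X] = (1/6)·(9) + (1/3)·(23/5) + (1/6)·(44/5) + (1/3)·(13/2) = 20/3.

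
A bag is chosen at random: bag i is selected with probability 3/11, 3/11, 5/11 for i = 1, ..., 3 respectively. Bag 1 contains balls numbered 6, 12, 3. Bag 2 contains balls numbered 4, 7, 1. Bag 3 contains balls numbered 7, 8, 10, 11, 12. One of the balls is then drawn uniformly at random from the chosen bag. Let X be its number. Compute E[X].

E[X | bag 1] = (6+12+3)/3 = 7.
E[X | bag 2] = (4+7+1)/3 = 4.
E[X | bag 3] = (7+8+10+11+12)/5 = 48/5.
E[X] = (3/11)·(7) + (3/11)·(4) + (5/11)·(48/5) = 81/11.

81/11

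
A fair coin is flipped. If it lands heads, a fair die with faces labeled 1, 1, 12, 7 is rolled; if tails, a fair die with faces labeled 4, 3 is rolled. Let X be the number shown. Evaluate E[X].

35/8

E[X | heads] = (1+1+12+7)/4 = 21/4.
E[X | tails] = (4+3)/2 = 7/2.
E[X] = (1/2)·(21/4) + (1/2)·(7/2) = 35/8.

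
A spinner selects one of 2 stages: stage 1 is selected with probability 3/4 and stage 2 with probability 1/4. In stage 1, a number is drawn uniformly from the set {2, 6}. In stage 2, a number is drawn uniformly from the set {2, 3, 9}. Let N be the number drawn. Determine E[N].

25/6

E[N | stage 1] = (2+6)/2 = 4.
E[N | stage 2] = (2+3+9)/3 = 14/3.
E[N] = (3/4)·(4) + (1/4)·(14/3) = 25/6.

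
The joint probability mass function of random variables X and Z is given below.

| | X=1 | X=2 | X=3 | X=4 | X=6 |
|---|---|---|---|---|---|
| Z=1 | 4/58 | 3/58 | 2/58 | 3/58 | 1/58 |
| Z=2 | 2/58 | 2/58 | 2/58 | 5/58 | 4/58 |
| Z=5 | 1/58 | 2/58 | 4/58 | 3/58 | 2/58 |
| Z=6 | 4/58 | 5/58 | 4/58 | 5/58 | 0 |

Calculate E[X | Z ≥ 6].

23/9

P(Z ≥ 6) = 9/29.
Σ X·P over the event = 1·(4/58) + 2·(5/58) + 3·(4/58) + 4·(5/58) = 23/29.
E[X | Z ≥ 6] = (23/29) / (9/29) = 23/9.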